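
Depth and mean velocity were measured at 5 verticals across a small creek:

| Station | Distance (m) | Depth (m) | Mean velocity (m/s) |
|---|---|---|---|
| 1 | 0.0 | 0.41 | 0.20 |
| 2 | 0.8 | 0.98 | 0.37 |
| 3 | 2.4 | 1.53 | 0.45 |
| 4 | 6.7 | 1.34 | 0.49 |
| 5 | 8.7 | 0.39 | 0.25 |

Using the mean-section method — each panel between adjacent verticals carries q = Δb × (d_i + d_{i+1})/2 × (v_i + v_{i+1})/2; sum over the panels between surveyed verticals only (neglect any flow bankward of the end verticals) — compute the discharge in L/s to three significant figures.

4520 L/s

Panel 1-2: Δb = 0.8 m, d̄ = (0.41+0.98)/2 = 0.695, v̄ = (0.20+0.37)/2 = 0.285 → q = 0.8×0.695×0.285 = 0.1585 m³/s
Panel 2-3: Δb = 1.6 m, d̄ = (0.98+1.53)/2 = 1.255, v̄ = (0.37+0.45)/2 = 0.41 → q = 1.6×1.255×0.41 = 0.8233 m³/s
Panel 3-4: Δb = 4.3 m, d̄ = (1.53+1.34)/2 = 1.435, v̄ = (0.45+0.49)/2 = 0.47 → q = 4.3×1.435×0.47 = 2.900 m³/s
Panel 4-5: Δb = 2 m, d̄ = (1.34+0.39)/2 = 0.865, v̄ = (0.49+0.25)/2 = 0.37 → q = 2×0.865×0.37 = 0.6401 m³/s
Q = Σ q = 4.522 m³/s
= 4.522 × 1000 = 4522 L/s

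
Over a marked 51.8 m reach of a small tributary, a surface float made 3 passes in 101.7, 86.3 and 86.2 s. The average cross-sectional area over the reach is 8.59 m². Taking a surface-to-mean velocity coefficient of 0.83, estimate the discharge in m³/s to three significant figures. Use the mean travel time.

4.04 m³/s

t̄ = (101.7 + 86.3 + 86.2) / 3 = 91.4 s
v_surface = L / t̄ = 51.8 / 91.4 = 0.5667 m/s
v_mean = 0.83 × 0.5667 = 0.4704 m/s
Q = A × v_mean = 8.59 × 0.4704 = 4.041 m³/s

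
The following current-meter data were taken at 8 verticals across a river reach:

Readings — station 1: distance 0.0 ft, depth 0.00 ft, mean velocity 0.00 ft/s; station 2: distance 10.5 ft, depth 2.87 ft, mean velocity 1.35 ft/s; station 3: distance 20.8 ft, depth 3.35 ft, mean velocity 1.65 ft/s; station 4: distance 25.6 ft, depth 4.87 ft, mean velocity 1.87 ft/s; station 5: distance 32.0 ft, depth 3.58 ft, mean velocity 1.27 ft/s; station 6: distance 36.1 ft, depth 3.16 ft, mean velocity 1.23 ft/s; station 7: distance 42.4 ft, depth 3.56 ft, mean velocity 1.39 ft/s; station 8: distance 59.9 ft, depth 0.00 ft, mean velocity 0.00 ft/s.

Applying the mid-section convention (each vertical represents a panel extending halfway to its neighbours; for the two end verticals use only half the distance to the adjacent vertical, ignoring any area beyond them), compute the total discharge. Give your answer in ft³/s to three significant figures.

236 ft³/s

w_2 = (20.8 − 0.0)/2 = 10.4 ft; q_2 = 1.35 × 2.87 × 10.4 = 40.29 ft³/s
w_3 = (25.6 − 10.5)/2 = 7.55 ft; q_3 = 1.65 × 3.35 × 7.55 = 41.73 ft³/s
w_4 = (32.0 − 20.8)/2 = 5.6 ft; q_4 = 1.87 × 4.87 × 5.6 = 51.00 ft³/s
w_5 = (36.1 − 25.6)/2 = 5.25 ft; q_5 = 1.27 × 3.58 × 5.25 = 23.87 ft³/s
w_6 = (42.4 − 32.0)/2 = 5.2 ft; q_6 = 1.23 × 3.16 × 5.2 = 20.21 ft³/s
w_7 = (59.9 − 36.1)/2 = 11.9 ft; q_7 = 1.39 × 3.56 × 11.9 = 58.89 ft³/s
Stations 1, 8 contribute zero (depth or velocity is 0).
Q = Σ qᵢ = 236.0 ft³/s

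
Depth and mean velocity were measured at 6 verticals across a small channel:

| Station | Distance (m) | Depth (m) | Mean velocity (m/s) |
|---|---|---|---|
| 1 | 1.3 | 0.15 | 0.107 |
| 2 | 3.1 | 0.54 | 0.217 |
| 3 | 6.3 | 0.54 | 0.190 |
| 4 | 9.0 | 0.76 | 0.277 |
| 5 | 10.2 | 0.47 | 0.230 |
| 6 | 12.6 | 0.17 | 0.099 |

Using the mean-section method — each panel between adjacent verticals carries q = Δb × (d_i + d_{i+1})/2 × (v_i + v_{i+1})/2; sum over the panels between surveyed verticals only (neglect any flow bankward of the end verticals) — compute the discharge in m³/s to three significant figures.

Panel 1-2: Δb = 1.8 m, d̄ = (0.15+0.54)/2 = 0.345, v̄ = (0.107+0.217)/2 = 0.162 → q = 1.8×0.345×0.162 = 0.1006 m³/s
Panel 2-3: Δb = 3.2 m, d̄ = (0.54+0.54)/2 = 0.54, v̄ = (0.217+0.190)/2 = 0.2035 → q = 3.2×0.54×0.2035 = 0.3516 m³/s
Panel 3-4: Δb = 2.7 m, d̄ = (0.54+0.76)/2 = 0.65, v̄ = (0.190+0.277)/2 = 0.2335 → q = 2.7×0.65×0.2335 = 0.4098 m³/s
Panel 4-5: Δb = 1.2 m, d̄ = (0.76+0.47)/2 = 0.615, v̄ = (0.277+0.230)/2 = 0.2535 → q = 1.2×0.615×0.2535 = 0.1871 m³/s
Panel 5-6: Δb = 2.4 m, d̄ = (0.47+0.17)/2 = 0.32, v̄ = (0.230+0.099)/2 = 0.1645 → q = 2.4×0.32×0.1645 = 0.1263 m³/s
Q = Σ q = 1.175 m³/s

1.18 m³/s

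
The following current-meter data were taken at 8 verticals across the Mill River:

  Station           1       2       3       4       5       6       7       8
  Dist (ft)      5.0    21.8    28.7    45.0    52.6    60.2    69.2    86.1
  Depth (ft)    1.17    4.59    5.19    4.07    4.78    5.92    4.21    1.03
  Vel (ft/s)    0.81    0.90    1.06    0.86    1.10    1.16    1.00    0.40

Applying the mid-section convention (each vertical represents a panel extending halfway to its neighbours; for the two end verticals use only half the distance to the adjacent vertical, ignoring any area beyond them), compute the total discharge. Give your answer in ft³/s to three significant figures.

318 ft³/s

w_1 = (21.8 − 5.0)/2 = 8.4 ft; q_1 = 0.81 × 1.17 × 8.4 = 7.961 ft³/s
w_2 = (28.7 − 5.0)/2 = 11.85 ft; q_2 = 0.90 × 4.59 × 11.85 = 48.95 ft³/s
w_3 = (45.0 − 21.8)/2 = 11.6 ft; q_3 = 1.06 × 5.19 × 11.6 = 63.82 ft³/s
w_4 = (52.6 − 28.7)/2 = 11.95 ft; q_4 = 0.86 × 4.07 × 11.95 = 41.83 ft³/s
w_5 = (60.2 − 45.0)/2 = 7.6 ft; q_5 = 1.10 × 4.78 × 7.6 = 39.96 ft³/s
w_6 = (69.2 − 52.6)/2 = 8.3 ft; q_6 = 1.16 × 5.92 × 8.3 = 57.00 ft³/s
w_7 = (86.1 − 60.2)/2 = 12.95 ft; q_7 = 1.00 × 4.21 × 12.95 = 54.52 ft³/s
w_8 = (86.1 − 69.2)/2 = 8.45 ft; q_8 = 0.40 × 1.03 × 8.45 = 3.481 ft³/s
Q = Σ qᵢ = 317.5 ft³/s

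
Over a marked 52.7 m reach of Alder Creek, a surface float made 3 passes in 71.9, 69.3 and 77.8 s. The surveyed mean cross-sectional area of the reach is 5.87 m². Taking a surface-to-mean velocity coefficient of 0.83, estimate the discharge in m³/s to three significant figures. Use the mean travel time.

t̄ = (71.9 + 69.3 + 77.8) / 3 = 73 s
v_surface = L / t̄ = 52.7 / 73 = 0.7219 m/s
v_mean = 0.83 × 0.7219 = 0.5992 m/s
Q = A × v_mean = 5.87 × 0.5992 = 3.517 m³/s

3.52 m³/s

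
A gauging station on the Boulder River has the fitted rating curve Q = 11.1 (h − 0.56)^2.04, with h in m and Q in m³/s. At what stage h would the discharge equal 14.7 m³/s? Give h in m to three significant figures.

1.71 m

h − h₀ = (Q/C)^(1/b) = (14.7/11.1)^(1/2.04) = 1.148 m
h = 0.56 + 1.148 = 1.708 m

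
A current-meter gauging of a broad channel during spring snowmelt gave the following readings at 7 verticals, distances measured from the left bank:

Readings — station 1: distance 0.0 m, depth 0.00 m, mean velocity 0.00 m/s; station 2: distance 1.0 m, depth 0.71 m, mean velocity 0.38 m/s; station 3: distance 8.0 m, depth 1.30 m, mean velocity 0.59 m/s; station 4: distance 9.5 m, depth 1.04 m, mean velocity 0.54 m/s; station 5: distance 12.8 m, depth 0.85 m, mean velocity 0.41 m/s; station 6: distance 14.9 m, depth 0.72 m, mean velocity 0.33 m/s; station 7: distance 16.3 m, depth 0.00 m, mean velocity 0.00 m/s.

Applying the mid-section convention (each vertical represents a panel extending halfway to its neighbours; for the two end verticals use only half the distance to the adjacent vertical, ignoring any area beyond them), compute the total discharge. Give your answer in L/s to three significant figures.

7040 L/s

w_2 = (8.0 − 0.0)/2 = 4 m; q_2 = 0.38 × 0.71 × 4 = 1.079 m³/s
w_3 = (9.5 − 1.0)/2 = 4.25 m; q_3 = 0.59 × 1.30 × 4.25 = 3.260 m³/s
w_4 = (12.8 − 8.0)/2 = 2.4 m; q_4 = 0.54 × 1.04 × 2.4 = 1.348 m³/s
w_5 = (14.9 − 9.5)/2 = 2.7 m; q_5 = 0.41 × 0.85 × 2.7 = 0.9410 m³/s
w_6 = (16.3 − 12.8)/2 = 1.75 m; q_6 = 0.33 × 0.72 × 1.75 = 0.4158 m³/s
Stations 1, 7 contribute zero (depth or velocity is 0).
Q = Σ qᵢ = 7.044 m³/s
= 7.044 × 1000 = 7044 L/s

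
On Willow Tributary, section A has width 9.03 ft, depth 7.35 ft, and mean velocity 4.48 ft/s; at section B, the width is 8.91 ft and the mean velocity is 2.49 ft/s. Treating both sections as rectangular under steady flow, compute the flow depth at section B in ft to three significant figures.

Q = A₁V₁ = (9.03×7.35) × 4.48 = 297.3 ft³/s
d₂ = Q/(b₂ V₂) = 297.3/(8.91×2.49) = 13.40 ft

13.4 ft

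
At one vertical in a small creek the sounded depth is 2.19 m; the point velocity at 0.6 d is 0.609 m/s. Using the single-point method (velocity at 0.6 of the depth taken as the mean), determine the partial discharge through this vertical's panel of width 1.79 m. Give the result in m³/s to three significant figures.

v̄ = v₀.₆ = 0.609 m/s
q = v̄ × d × w = 0.6090 × 2.19 × 1.79 = 2.387 m³/s

2.39 m³/s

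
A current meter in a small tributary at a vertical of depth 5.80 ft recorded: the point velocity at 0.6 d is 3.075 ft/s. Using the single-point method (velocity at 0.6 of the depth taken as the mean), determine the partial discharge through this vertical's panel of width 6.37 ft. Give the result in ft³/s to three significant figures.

114 ft³/s

v̄ = v₀.₆ = 3.075 ft/s
q = v̄ × d × w = 3.075 × 5.80 × 6.37 = 113.6 ft³/s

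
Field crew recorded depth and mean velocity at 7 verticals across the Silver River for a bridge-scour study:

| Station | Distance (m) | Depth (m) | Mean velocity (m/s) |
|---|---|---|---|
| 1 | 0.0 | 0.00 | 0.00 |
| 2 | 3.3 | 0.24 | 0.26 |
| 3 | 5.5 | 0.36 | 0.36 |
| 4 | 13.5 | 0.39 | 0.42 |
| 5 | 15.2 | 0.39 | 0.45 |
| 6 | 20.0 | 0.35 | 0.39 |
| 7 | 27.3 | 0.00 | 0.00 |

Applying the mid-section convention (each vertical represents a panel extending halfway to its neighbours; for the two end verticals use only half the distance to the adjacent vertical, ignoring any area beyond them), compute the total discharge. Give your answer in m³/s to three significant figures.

w_2 = (5.5 − 0.0)/2 = 2.75 m; q_2 = 0.26 × 0.24 × 2.75 = 0.1716 m³/s
w_3 = (13.5 − 3.3)/2 = 5.1 m; q_3 = 0.36 × 0.36 × 5.1 = 0.6610 m³/s
w_4 = (15.2 − 5.5)/2 = 4.85 m; q_4 = 0.42 × 0.39 × 4.85 = 0.7944 m³/s
w_5 = (20.0 − 13.5)/2 = 3.25 m; q_5 = 0.45 × 0.39 × 3.25 = 0.5704 m³/s
w_6 = (27.3 − 15.2)/2 = 6.05 m; q_6 = 0.39 × 0.35 × 6.05 = 0.8258 m³/s
Stations 1, 7 contribute zero (depth or velocity is 0).
Q = Σ qᵢ = 3.023 m³/s

3.02 m³/s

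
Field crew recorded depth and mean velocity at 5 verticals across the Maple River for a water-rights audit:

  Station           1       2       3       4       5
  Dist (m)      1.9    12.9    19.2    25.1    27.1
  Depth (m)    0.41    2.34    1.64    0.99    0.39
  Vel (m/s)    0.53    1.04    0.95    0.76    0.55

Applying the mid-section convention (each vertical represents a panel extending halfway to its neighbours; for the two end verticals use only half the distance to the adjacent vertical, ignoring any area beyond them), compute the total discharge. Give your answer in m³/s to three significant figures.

34.9 m³/s

w_1 = (12.9 − 1.9)/2 = 5.5 m; q_1 = 0.53 × 0.41 × 5.5 = 1.195 m³/s
w_2 = (19.2 − 1.9)/2 = 8.65 m; q_2 = 1.04 × 2.34 × 8.65 = 21.05 m³/s
w_3 = (25.1 − 12.9)/2 = 6.1 m; q_3 = 0.95 × 1.64 × 6.1 = 9.504 m³/s
w_4 = (27.1 − 19.2)/2 = 3.95 m; q_4 = 0.76 × 0.99 × 3.95 = 2.972 m³/s
w_5 = (27.1 − 25.1)/2 = 1 m; q_5 = 0.55 × 0.39 × 1 = 0.2145 m³/s
Q = Σ qᵢ = 34.94 m³/s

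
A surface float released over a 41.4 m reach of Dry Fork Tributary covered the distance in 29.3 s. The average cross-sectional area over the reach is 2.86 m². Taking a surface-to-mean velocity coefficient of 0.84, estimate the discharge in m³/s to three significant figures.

3.39 m³/s

v_surface = L / t̄ = 41.4 / 29.3 = 1.413 m/s
v_mean = 0.84 × 1.413 = 1.187 m/s
Q = A × v_mean = 2.86 × 1.187 = 3.395 m³/s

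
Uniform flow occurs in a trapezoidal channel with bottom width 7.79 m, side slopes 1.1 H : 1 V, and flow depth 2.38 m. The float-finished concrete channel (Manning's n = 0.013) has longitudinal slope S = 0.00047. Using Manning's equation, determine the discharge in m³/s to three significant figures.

A = (b + z·y)·y = (7.79 + 1.1×2.38)×2.38 = 24.77 m²
P = b + 2y√(1+z²) = 7.79 + 2×2.38×√(1+1.1²) = 14.87 m
R = A/P = 24.77/14.87 = 1.666 m
Q = (1/n)·A·R^(2/3)·S^(1/2) = (1/0.013) × 24.77 × 1.666^(2/3) × 0.00047^(1/2) = 58.06 m³/s

58.1 m³/s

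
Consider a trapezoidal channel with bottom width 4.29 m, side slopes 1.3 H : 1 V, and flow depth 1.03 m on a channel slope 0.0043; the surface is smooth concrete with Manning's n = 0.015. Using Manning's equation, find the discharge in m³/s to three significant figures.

21.0 m³/s

A = (b + z·y)·y = (4.29 + 1.3×1.03)×1.03 = 5.798 m²
P = b + 2y√(1+z²) = 4.29 + 2×1.03×√(1+1.3²) = 7.669 m
R = A/P = 5.798/7.669 = 0.7560 m
Q = (1/n)·A·R^(2/3)·S^(1/2) = (1/0.015) × 5.798 × 0.7560^(2/3) × 0.0043^(1/2) = 21.04 m³/s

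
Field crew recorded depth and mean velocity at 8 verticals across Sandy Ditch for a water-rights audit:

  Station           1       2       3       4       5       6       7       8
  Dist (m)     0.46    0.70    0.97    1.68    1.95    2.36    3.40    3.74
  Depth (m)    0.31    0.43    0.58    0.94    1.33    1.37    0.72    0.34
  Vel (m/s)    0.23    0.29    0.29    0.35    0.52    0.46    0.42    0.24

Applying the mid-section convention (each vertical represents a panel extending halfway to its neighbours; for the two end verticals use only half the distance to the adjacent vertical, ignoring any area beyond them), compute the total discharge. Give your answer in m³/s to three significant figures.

w_1 = (0.70 − 0.46)/2 = 0.12 m; q_1 = 0.23 × 0.31 × 0.12 = 0.008556 m³/s
w_2 = (0.97 − 0.46)/2 = 0.255 m; q_2 = 0.29 × 0.43 × 0.255 = 0.03180 m³/s
w_3 = (1.68 − 0.70)/2 = 0.49 m; q_3 = 0.29 × 0.58 × 0.49 = 0.08242 m³/s
w_4 = (1.95 − 0.97)/2 = 0.49 m; q_4 = 0.35 × 0.94 × 0.49 = 0.1612 m³/s
w_5 = (2.36 − 1.68)/2 = 0.34 m; q_5 = 0.52 × 1.33 × 0.34 = 0.2351 m³/s
w_6 = (3.40 − 1.95)/2 = 0.725 m; q_6 = 0.46 × 1.37 × 0.725 = 0.4569 m³/s
w_7 = (3.74 − 2.36)/2 = 0.69 m; q_7 = 0.42 × 0.72 × 0.69 = 0.2087 m³/s
w_8 = (3.74 − 3.40)/2 = 0.17 m; q_8 = 0.24 × 0.34 × 0.17 = 0.01387 m³/s
Q = Σ qᵢ = 1.199 m³/s

1.20 m³/s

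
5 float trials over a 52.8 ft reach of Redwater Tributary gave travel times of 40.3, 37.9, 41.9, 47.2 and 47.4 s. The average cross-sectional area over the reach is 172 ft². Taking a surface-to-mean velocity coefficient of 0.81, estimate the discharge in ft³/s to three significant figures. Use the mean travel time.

171 ft³/s

t̄ = (40.3 + 37.9 + 41.9 + 47.2 + 47.4) / 5 = 42.94 s
v_surface = L / t̄ = 52.8 / 42.94 = 1.230 ft/s
v_mean = 0.81 × 1.230 = 0.9960 ft/s
Q = A × v_mean = 172 × 0.9960 = 171.3 ft³/s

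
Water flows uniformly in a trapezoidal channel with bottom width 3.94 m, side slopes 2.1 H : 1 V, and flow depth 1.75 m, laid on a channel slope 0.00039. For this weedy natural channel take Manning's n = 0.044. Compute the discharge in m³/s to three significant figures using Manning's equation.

6.39 m³/s

A = (b + z·y)·y = (3.94 + 2.1×1.75)×1.75 = 13.33 m²
P = b + 2y√(1+z²) = 3.94 + 2×1.75×√(1+2.1²) = 12.08 m
R = A/P = 13.33/12.08 = 1.103 m
Q = (1/n)·A·R^(2/3)·S^(1/2) = (1/0.044) × 13.33 × 1.103^(2/3) × 0.00039^(1/2) = 6.386 m³/s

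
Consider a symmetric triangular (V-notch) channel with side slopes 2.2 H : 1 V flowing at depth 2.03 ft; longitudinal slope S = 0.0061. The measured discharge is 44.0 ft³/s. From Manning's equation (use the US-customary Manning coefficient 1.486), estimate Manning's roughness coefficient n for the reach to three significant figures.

0.0227

A = z·y² = 2.2×2.03² = 9.066 ft²
P = 2y√(1+z²) = 2×2.03×√(1+2.2²) = 9.811 ft
R = A/P = 9.066/9.811 = 0.9240 ft
n = (1.486/Q)·A·R^(2/3)·S^(1/2) = (1.486/44.0) × 9.066 × 0.9487 × 0.07810 = 0.02269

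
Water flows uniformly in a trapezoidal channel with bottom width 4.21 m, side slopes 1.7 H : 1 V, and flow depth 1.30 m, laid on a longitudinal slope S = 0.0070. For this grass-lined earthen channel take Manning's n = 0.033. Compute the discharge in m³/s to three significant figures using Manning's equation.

A = (b + z·y)·y = (4.21 + 1.7×1.30)×1.30 = 8.346 m²
P = b + 2y√(1+z²) = 4.21 + 2×1.30×√(1+1.7²) = 9.338 m
R = A/P = 8.346/9.338 = 0.8938 m
Q = (1/n)·A·R^(2/3)·S^(1/2) = (1/0.033) × 8.346 × 0.8938^(2/3) × 0.0070^(1/2) = 19.63 m³/s

19.6 m³/s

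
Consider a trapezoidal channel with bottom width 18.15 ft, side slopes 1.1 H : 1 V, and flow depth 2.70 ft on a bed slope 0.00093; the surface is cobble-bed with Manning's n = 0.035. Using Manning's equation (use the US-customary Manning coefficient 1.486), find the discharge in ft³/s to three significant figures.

A = (b + z·y)·y = (18.15 + 1.1×2.70)×2.70 = 57.02 ft²
P = b + 2y√(1+z²) = 18.15 + 2×2.70×√(1+1.1²) = 26.18 ft
R = A/P = 57.02/26.18 = 2.178 ft
Q = (1.486/n)·A·R^(2/3)·S^(1/2) = (1.486/0.035) × 57.02 × 2.178^(2/3) × 0.00093^(1/2) = 124.1 ft³/s

124 ft³/s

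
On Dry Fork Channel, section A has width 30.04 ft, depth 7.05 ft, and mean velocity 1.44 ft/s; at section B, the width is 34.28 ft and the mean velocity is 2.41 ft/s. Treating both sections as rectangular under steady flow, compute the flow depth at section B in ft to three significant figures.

3.69 ft

Q = A₁V₁ = (30.04×7.05) × 1.44 = 305.0 ft³/s
d₂ = Q/(b₂ V₂) = 305.0/(34.28×2.41) = 3.691 ft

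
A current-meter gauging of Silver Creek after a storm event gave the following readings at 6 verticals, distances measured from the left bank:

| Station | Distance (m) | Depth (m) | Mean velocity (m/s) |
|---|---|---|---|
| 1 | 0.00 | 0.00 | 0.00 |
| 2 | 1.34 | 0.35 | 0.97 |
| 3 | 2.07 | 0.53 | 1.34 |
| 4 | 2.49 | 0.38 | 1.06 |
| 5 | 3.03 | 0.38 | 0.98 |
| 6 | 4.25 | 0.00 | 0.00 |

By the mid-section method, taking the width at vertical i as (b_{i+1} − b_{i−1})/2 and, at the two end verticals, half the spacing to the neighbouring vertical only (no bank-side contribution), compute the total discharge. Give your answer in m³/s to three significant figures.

1.28 m³/s

w_2 = (2.07 − 0.00)/2 = 1.035 m; q_2 = 0.97 × 0.35 × 1.035 = 0.3514 m³/s
w_3 = (2.49 − 1.34)/2 = 0.575 m; q_3 = 1.34 × 0.53 × 0.575 = 0.4084 m³/s
w_4 = (3.03 − 2.07)/2 = 0.48 m; q_4 = 1.06 × 0.38 × 0.48 = 0.1933 m³/s
w_5 = (4.25 − 2.49)/2 = 0.88 m; q_5 = 0.98 × 0.38 × 0.88 = 0.3277 m³/s
Stations 1, 6 contribute zero (depth or velocity is 0).
Q = Σ qᵢ = 1.281 m³/s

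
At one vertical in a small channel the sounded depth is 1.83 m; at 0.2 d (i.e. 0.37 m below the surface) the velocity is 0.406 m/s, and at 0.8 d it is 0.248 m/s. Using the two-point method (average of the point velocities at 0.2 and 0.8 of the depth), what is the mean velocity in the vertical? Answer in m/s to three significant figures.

0.327 m/s

v̄ = (0.406 + 0.248) / 2 = 0.3270 m/s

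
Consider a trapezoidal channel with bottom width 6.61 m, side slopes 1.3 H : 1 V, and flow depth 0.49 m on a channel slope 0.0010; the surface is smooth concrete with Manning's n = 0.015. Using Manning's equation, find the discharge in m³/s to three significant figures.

4.28 m³/s

A = (b + z·y)·y = (6.61 + 1.3×0.49)×0.49 = 3.551 m²
P = b + 2y√(1+z²) = 6.61 + 2×0.49×√(1+1.3²) = 8.217 m
R = A/P = 3.551/8.217 = 0.4321 m
Q = (1/n)·A·R^(2/3)·S^(1/2) = (1/0.015) × 3.551 × 0.4321^(2/3) × 0.0010^(1/2) = 4.279 m³/s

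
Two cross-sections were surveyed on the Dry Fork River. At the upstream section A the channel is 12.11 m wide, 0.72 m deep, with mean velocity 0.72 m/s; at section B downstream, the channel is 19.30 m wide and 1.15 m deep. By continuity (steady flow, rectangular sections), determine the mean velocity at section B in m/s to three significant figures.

Q = A₁V₁ = (12.11×0.72) × 0.72 = 6.278 m³/s
A₂ = 19.30 × 1.15 = 22.20 m²
V₂ = Q/A₂ = 6.278/22.20 = 0.2828 m/s

0.283 m/s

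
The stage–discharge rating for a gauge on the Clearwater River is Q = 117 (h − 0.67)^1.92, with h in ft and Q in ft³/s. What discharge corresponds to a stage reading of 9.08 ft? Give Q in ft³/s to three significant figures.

6980 ft³/s

Q = 117 × (9.08 − 0.67)^1.92 = 117 × 8.41^1.92 = 6979 ft³/s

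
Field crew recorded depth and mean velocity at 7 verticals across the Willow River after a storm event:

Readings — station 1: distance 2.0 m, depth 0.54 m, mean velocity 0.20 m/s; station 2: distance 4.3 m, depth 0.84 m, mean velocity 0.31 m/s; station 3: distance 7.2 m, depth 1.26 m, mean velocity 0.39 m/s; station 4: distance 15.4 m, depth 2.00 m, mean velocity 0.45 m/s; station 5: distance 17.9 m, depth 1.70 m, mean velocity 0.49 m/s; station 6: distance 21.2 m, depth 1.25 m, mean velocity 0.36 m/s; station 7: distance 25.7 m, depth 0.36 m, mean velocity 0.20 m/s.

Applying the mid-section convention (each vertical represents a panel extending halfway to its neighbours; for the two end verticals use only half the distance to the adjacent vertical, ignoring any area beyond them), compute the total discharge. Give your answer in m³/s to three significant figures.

w_1 = (4.3 − 2.0)/2 = 1.15 m; q_1 = 0.20 × 0.54 × 1.15 = 0.1242 m³/s
w_2 = (7.2 − 2.0)/2 = 2.6 m; q_2 = 0.31 × 0.84 × 2.6 = 0.6770 m³/s
w_3 = (15.4 − 4.3)/2 = 5.55 m; q_3 = 0.39 × 1.26 × 5.55 = 2.727 m³/s
w_4 = (17.9 − 7.2)/2 = 5.35 m; q_4 = 0.45 × 2.00 × 5.35 = 4.815 m³/s
w_5 = (21.2 − 15.4)/2 = 2.9 m; q_5 = 0.49 × 1.70 × 2.9 = 2.416 m³/s
w_6 = (25.7 − 17.9)/2 = 3.9 m; q_6 = 0.36 × 1.25 × 3.9 = 1.755 m³/s
w_7 = (25.7 − 21.2)/2 = 2.25 m; q_7 = 0.20 × 0.36 × 2.25 = 0.1620 m³/s
Q = Σ qᵢ = 12.68 m³/s

12.7 m³/s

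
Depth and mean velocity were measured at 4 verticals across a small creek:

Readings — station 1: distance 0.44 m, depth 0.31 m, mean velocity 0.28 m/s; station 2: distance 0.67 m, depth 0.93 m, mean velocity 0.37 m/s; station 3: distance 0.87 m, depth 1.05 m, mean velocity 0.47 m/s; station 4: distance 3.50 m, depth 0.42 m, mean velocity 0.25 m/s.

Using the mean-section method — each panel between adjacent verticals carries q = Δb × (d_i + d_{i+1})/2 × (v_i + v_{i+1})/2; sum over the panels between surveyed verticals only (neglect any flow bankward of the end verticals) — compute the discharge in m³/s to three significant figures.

0.825 m³/s

Panel 1-2: Δb = 0.23 m, d̄ = (0.31+0.93)/2 = 0.62, v̄ = (0.28+0.37)/2 = 0.325 → q = 0.23×0.62×0.325 = 0.04635 m³/s
Panel 2-3: Δb = 0.2 m, d̄ = (0.93+1.05)/2 = 0.99, v̄ = (0.37+0.47)/2 = 0.42 → q = 0.2×0.99×0.42 = 0.08316 m³/s
Panel 3-4: Δb = 2.63 m, d̄ = (1.05+0.42)/2 = 0.735, v̄ = (0.47+0.25)/2 = 0.36 → q = 2.63×0.735×0.36 = 0.6959 m³/s
Q = Σ q = 0.8254 m³/s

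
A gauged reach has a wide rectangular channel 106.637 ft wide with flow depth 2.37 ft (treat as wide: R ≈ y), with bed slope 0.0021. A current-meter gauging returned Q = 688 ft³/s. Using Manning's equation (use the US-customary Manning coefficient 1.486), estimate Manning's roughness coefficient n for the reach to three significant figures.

0.0445

A = b·y = 106.637 × 2.37 = 252.7 ft²
Wide channel: R ≈ y = 2.37 ft
n = (1.486/Q)·A·R^(2/3)·S^(1/2) = (1.486/688) × 252.7 × 1.778 × 0.04583 = 0.04447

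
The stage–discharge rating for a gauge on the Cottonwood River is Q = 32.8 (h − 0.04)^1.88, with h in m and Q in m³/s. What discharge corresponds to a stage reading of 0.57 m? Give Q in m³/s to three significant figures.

Q = 32.8 × (0.57 − 0.04)^1.88 = 32.8 × 0.53^1.88 = 9.943 m³/s

9.94 m³/s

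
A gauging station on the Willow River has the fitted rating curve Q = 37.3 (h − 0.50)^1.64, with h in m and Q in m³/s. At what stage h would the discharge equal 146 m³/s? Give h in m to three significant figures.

2.80 m

h − h₀ = (Q/C)^(1/b) = (146/37.3)^(1/1.64) = 2.298 m
h = 0.50 + 2.298 = 2.798 m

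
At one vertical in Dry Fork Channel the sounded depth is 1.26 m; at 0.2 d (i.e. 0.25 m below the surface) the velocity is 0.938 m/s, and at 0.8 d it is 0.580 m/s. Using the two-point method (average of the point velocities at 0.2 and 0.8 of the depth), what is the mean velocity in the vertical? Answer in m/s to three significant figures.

v̄ = (0.938 + 0.580) / 2 = 0.7590 m/s

0.759 m/s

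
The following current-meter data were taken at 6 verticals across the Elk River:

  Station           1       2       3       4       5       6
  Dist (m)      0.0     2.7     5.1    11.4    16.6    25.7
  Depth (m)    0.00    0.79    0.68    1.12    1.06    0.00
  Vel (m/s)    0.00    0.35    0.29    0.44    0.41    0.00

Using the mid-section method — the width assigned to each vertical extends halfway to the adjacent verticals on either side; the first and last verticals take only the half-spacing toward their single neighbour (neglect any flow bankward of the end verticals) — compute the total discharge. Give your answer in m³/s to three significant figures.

7.50 m³/s

w_2 = (5.1 − 0.0)/2 = 2.55 m; q_2 = 0.35 × 0.79 × 2.55 = 0.7051 m³/s
w_3 = (11.4 − 2.7)/2 = 4.35 m; q_3 = 0.29 × 0.68 × 4.35 = 0.8578 m³/s
w_4 = (16.6 − 5.1)/2 = 5.75 m; q_4 = 0.44 × 1.12 × 5.75 = 2.834 m³/s
w_5 = (25.7 − 11.4)/2 = 7.15 m; q_5 = 0.41 × 1.06 × 7.15 = 3.107 m³/s
Stations 1, 6 contribute zero (depth or velocity is 0).
Q = Σ qᵢ = 7.504 m³/s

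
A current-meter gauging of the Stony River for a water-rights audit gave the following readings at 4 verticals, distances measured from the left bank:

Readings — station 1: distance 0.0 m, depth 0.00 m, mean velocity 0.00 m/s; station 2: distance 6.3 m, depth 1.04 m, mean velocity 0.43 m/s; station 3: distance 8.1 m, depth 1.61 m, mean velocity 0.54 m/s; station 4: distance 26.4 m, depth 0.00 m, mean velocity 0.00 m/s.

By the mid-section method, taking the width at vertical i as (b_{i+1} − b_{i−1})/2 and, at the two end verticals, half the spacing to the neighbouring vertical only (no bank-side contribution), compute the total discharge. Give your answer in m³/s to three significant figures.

10.5 m³/s

w_2 = (8.1 − 0.0)/2 = 4.05 m; q_2 = 0.43 × 1.04 × 4.05 = 1.811 m³/s
w_3 = (26.4 − 6.3)/2 = 10.05 m; q_3 = 0.54 × 1.61 × 10.05 = 8.737 m³/s
Stations 1, 4 contribute zero (depth or velocity is 0).
Q = Σ qᵢ = 10.55 m³/s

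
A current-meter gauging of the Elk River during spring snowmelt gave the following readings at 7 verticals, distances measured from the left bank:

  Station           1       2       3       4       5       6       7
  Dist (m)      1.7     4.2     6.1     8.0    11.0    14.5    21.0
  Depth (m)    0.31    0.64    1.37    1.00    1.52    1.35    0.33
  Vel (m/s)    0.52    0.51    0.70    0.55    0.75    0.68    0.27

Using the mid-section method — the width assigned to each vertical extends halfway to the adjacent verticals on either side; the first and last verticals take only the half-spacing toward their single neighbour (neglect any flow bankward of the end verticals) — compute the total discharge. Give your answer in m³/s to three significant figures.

12.7 m³/s

w_1 = (4.2 − 1.7)/2 = 1.25 m; q_1 = 0.52 × 0.31 × 1.25 = 0.2015 m³/s
w_2 = (6.1 − 1.7)/2 = 2.2 m; q_2 = 0.51 × 0.64 × 2.2 = 0.7181 m³/s
w_3 = (8.0 − 4.2)/2 = 1.9 m; q_3 = 0.70 × 1.37 × 1.9 = 1.822 m³/s
w_4 = (11.0 − 6.1)/2 = 2.45 m; q_4 = 0.55 × 1.00 × 2.45 = 1.348 m³/s
w_5 = (14.5 − 8.0)/2 = 3.25 m; q_5 = 0.75 × 1.52 × 3.25 = 3.705 m³/s
w_6 = (21.0 − 11.0)/2 = 5 m; q_6 = 0.68 × 1.35 × 5 = 4.590 m³/s
w_7 = (21.0 − 14.5)/2 = 3.25 m; q_7 = 0.27 × 0.33 × 3.25 = 0.2896 m³/s
Q = Σ qᵢ = 12.67 m³/s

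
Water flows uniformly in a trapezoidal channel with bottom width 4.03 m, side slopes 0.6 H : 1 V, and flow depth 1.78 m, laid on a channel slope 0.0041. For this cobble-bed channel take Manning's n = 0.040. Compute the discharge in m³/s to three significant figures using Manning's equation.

A = (b + z·y)·y = (4.03 + 0.6×1.78)×1.78 = 9.074 m²
P = b + 2y√(1+z²) = 4.03 + 2×1.78×√(1+0.6²) = 8.182 m
R = A/P = 9.074/8.182 = 1.109 m
Q = (1/n)·A·R^(2/3)·S^(1/2) = (1/0.040) × 9.074 × 1.109^(2/3) × 0.0041^(1/2) = 15.56 m³/s

15.6 m³/s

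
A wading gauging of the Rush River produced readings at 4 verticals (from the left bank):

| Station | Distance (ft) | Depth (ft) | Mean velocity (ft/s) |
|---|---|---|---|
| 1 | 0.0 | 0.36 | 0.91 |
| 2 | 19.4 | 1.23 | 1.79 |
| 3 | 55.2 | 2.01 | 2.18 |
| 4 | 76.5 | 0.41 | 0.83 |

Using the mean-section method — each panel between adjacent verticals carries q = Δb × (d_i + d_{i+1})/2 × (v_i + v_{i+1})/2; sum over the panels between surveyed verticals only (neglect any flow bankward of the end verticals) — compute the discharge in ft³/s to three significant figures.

175 ft³/s

Panel 1-2: Δb = 19.4 ft, d̄ = (0.36+1.23)/2 = 0.795, v̄ = (0.91+1.79)/2 = 1.35 → q = 19.4×0.795×1.35 = 20.82 ft³/s
Panel 2-3: Δb = 35.8 ft, d̄ = (1.23+2.01)/2 = 1.62, v̄ = (1.79+2.18)/2 = 1.985 → q = 35.8×1.62×1.985 = 115.1 ft³/s
Panel 3-4: Δb = 21.3 ft, d̄ = (2.01+0.41)/2 = 1.21, v̄ = (2.18+0.83)/2 = 1.505 → q = 21.3×1.21×1.505 = 38.79 ft³/s
Q = Σ q = 174.7 ft³/s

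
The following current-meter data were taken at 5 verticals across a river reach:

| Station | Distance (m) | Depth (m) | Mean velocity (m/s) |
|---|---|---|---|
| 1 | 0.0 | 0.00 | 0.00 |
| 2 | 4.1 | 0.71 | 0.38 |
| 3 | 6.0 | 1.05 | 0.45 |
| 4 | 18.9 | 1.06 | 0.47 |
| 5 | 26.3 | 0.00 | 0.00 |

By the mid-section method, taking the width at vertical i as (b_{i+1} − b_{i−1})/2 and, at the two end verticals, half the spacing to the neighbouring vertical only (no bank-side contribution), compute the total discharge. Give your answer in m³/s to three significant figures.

9.36 m³/s

w_2 = (6.0 − 0.0)/2 = 3 m; q_2 = 0.38 × 0.71 × 3 = 0.8094 m³/s
w_3 = (18.9 − 4.1)/2 = 7.4 m; q_3 = 0.45 × 1.05 × 7.4 = 3.497 m³/s
w_4 = (26.3 − 6.0)/2 = 10.15 m; q_4 = 0.47 × 1.06 × 10.15 = 5.057 m³/s
Stations 1, 5 contribute zero (depth or velocity is 0).
Q = Σ qᵢ = 9.363 m³/s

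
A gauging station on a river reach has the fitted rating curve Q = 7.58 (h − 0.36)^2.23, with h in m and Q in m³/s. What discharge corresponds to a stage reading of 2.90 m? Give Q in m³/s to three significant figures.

60.6 m³/s

Q = 7.58 × (2.90 − 0.36)^2.23 = 7.58 × 2.54^2.23 = 60.60 m³/s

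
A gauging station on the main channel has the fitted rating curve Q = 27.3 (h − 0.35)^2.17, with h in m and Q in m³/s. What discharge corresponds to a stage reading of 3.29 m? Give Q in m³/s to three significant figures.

Q = 27.3 × (3.29 − 0.35)^2.17 = 27.3 × 2.94^2.17 = 283.4 m³/s

283 m³/s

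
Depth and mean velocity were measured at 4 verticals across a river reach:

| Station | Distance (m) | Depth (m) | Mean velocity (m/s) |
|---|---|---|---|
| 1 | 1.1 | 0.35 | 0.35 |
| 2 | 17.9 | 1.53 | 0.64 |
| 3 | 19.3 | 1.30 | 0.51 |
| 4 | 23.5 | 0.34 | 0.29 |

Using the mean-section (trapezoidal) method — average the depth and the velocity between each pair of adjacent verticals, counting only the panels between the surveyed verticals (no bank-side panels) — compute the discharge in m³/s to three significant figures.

Panel 1-2: Δb = 16.8 m, d̄ = (0.35+1.53)/2 = 0.94, v̄ = (0.35+0.64)/2 = 0.495 → q = 16.8×0.94×0.495 = 7.817 m³/s
Panel 2-3: Δb = 1.4 m, d̄ = (1.53+1.30)/2 = 1.415, v̄ = (0.64+0.51)/2 = 0.575 → q = 1.4×1.415×0.575 = 1.139 m³/s
Panel 3-4: Δb = 4.2 m, d̄ = (1.30+0.34)/2 = 0.82, v̄ = (0.51+0.29)/2 = 0.4 → q = 4.2×0.82×0.4 = 1.378 m³/s
Q = Σ q = 10.33 m³/s

10.3 m³/s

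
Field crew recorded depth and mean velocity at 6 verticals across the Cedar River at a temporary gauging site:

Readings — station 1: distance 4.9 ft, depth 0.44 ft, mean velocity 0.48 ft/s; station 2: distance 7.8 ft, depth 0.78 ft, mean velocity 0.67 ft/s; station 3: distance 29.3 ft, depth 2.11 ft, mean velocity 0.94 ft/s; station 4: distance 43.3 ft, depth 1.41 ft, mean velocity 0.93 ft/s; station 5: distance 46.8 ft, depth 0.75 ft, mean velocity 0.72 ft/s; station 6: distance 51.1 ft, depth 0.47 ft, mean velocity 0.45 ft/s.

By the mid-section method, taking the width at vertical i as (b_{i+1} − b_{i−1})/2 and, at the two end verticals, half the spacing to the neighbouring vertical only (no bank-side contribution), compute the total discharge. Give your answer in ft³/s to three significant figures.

w_1 = (7.8 − 4.9)/2 = 1.45 ft; q_1 = 0.48 × 0.44 × 1.45 = 0.3062 ft³/s
w_2 = (29.3 − 4.9)/2 = 12.2 ft; q_2 = 0.67 × 0.78 × 12.2 = 6.376 ft³/s
w_3 = (43.3 − 7.8)/2 = 17.75 ft; q_3 = 0.94 × 2.11 × 17.75 = 35.21 ft³/s
w_4 = (46.8 − 29.3)/2 = 8.75 ft; q_4 = 0.93 × 1.41 × 8.75 = 11.47 ft³/s
w_5 = (51.1 − 43.3)/2 = 3.9 ft; q_5 = 0.72 × 0.75 × 3.9 = 2.106 ft³/s
w_6 = (51.1 − 46.8)/2 = 2.15 ft; q_6 = 0.45 × 0.47 × 2.15 = 0.4547 ft³/s
Q = Σ qᵢ = 55.92 ft³/s

55.9 ft³/s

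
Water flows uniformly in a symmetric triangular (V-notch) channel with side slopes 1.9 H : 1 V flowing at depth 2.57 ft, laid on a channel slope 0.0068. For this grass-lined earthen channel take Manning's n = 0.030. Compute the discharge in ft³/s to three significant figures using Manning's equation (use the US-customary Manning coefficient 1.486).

55.8 ft³/s

A = z·y² = 1.9×2.57² = 12.55 ft²
P = 2y√(1+z²) = 2×2.57×√(1+1.9²) = 11.04 ft
R = A/P = 12.55/11.04 = 1.137 ft
Q = (1.486/n)·A·R^(2/3)·S^(1/2) = (1.486/0.030) × 12.55 × 1.137^(2/3) × 0.0068^(1/2) = 55.84 ft³/s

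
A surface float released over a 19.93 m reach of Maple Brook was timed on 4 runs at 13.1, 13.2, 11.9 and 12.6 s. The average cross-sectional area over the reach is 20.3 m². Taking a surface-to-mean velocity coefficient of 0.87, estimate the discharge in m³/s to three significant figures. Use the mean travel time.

27.7 m³/s

t̄ = (13.1 + 13.2 + 11.9 + 12.6) / 4 = 12.7 s
v_surface = L / t̄ = 19.93 / 12.7 = 1.569 m/s
v_mean = 0.87 × 1.569 = 1.365 m/s
Q = A × v_mean = 20.3 × 1.365 = 27.72 m³/s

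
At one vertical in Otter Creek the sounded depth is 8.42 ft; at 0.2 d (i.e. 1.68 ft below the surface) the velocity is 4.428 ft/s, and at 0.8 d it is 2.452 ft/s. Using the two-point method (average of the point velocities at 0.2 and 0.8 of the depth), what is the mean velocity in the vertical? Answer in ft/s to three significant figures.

3.44 ft/s

v̄ = (4.428 + 2.452) / 2 = 3.440 ft/s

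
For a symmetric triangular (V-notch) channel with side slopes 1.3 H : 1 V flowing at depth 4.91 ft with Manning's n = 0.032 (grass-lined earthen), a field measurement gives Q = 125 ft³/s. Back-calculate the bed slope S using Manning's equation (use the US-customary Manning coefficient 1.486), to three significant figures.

A = z·y² = 1.3×4.91² = 31.34 ft²
P = 2y√(1+z²) = 2×4.91×√(1+1.3²) = 16.11 ft
R = A/P = 31.34/16.11 = 1.946 ft
S = (Q·n / (1.486·A·R^(2/3)))² = (125×0.032 / (1.486×31.34×1.559))² = 0.003037

0.00304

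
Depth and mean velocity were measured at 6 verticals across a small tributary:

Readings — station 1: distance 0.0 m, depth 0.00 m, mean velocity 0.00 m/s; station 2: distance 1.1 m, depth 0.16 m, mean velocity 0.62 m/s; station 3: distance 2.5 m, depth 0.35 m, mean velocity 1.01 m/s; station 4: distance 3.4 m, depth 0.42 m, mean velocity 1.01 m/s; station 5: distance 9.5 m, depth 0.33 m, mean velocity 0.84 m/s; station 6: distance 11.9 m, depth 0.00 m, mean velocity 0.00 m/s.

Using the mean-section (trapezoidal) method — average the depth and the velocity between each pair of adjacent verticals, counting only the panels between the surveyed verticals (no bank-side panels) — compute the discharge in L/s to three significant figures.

2950 L/s

Panel 1-2: Δb = 1.1 m, d̄ = (0.00+0.16)/2 = 0.08, v̄ = (0.00+0.62)/2 = 0.31 → q = 1.1×0.08×0.31 = 0.02728 m³/s
Panel 2-3: Δb = 1.4 m, d̄ = (0.16+0.35)/2 = 0.255, v̄ = (0.62+1.01)/2 = 0.815 → q = 1.4×0.255×0.815 = 0.2910 m³/s
Panel 3-4: Δb = 0.9 m, d̄ = (0.35+0.42)/2 = 0.385, v̄ = (1.01+1.01)/2 = 1.01 → q = 0.9×0.385×1.01 = 0.3500 m³/s
Panel 4-5: Δb = 6.1 m, d̄ = (0.42+0.33)/2 = 0.375, v̄ = (1.01+0.84)/2 = 0.925 → q = 6.1×0.375×0.925 = 2.116 m³/s
Panel 5-6: Δb = 2.4 m, d̄ = (0.33+0.00)/2 = 0.165, v̄ = (0.84+0.00)/2 = 0.42 → q = 2.4×0.165×0.42 = 0.1663 m³/s
Q = Σ q = 2.950 m³/s
= 2.950 × 1000 = 2950 L/s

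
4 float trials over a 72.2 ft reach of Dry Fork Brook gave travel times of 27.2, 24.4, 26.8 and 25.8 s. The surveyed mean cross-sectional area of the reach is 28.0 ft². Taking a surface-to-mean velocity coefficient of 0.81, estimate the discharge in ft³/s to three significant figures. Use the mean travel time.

t̄ = (27.2 + 24.4 + 26.8 + 25.8) / 4 = 26.05 s
v_surface = L / t̄ = 72.2 / 26.05 = 2.772 ft/s
v_mean = 0.81 × 2.772 = 2.245 ft/s
Q = A × v_mean = 28.0 × 2.245 = 62.86 ft³/s

62.9 ft³/s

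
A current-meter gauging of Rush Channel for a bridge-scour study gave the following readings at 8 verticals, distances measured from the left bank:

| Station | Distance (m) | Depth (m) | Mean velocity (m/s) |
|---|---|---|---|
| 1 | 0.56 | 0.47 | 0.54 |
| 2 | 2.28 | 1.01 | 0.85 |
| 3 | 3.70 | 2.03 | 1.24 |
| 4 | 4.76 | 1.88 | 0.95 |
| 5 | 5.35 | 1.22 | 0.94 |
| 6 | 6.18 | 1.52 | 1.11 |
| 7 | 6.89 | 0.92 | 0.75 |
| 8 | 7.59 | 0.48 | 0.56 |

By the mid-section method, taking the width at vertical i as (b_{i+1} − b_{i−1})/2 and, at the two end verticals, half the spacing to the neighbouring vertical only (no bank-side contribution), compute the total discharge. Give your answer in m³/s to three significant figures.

8.85 m³/s

w_1 = (2.28 − 0.56)/2 = 0.86 m; q_1 = 0.54 × 0.47 × 0.86 = 0.2183 m³/s
w_2 = (3.70 − 0.56)/2 = 1.57 m; q_2 = 0.85 × 1.01 × 1.57 = 1.348 m³/s
w_3 = (4.76 − 2.28)/2 = 1.24 m; q_3 = 1.24 × 2.03 × 1.24 = 3.121 m³/s
w_4 = (5.35 − 3.70)/2 = 0.825 m; q_4 = 0.95 × 1.88 × 0.825 = 1.473 m³/s
w_5 = (6.18 − 4.76)/2 = 0.71 m; q_5 = 0.94 × 1.22 × 0.71 = 0.8142 m³/s
w_6 = (6.89 − 5.35)/2 = 0.77 m; q_6 = 1.11 × 1.52 × 0.77 = 1.299 m³/s
w_7 = (7.59 − 6.18)/2 = 0.705 m; q_7 = 0.75 × 0.92 × 0.705 = 0.4865 m³/s
w_8 = (7.59 − 6.89)/2 = 0.35 m; q_8 = 0.56 × 0.48 × 0.35 = 0.09408 m³/s
Q = Σ qᵢ = 8.855 m³/s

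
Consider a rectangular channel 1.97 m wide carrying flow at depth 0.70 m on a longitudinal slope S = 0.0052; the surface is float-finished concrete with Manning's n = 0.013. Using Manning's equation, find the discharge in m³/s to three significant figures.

A = b·y = 1.97 × 0.70 = 1.379 m²
P = b + 2y = 1.97 + 2×0.70 = 3.370 m
R = A/P = 1.379/3.370 = 0.4092 m
Q = (1/n)·A·R^(2/3)·S^(1/2) = (1/0.013) × 1.379 × 0.4092^(2/3) × 0.0052^(1/2) = 4.216 m³/s

4.22 m³/s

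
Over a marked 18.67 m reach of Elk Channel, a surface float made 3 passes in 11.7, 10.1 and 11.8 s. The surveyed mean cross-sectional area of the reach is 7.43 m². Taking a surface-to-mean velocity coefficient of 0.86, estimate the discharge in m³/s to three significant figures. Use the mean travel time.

10.7 m³/s

t̄ = (11.7 + 10.1 + 11.8) / 3 = 11.2 s
v_surface = L / t̄ = 18.67 / 11.2 = 1.667 m/s
v_mean = 0.86 × 1.667 = 1.434 m/s
Q = A × v_mean = 7.43 × 1.434 = 10.65 m³/s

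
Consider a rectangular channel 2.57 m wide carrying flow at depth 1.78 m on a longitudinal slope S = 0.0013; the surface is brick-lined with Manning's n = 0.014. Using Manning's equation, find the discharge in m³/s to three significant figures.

A = b·y = 2.57 × 1.78 = 4.575 m²
P = b + 2y = 2.57 + 2×1.78 = 6.130 m
R = A/P = 4.575/6.130 = 0.7463 m
Q = (1/n)·A·R^(2/3)·S^(1/2) = (1/0.014) × 4.575 × 0.7463^(2/3) × 0.0013^(1/2) = 9.693 m³/s

9.69 m³/s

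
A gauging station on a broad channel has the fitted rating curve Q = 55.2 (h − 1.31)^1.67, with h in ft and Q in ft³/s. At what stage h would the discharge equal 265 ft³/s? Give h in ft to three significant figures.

h − h₀ = (Q/C)^(1/b) = (265/55.2)^(1/1.67) = 2.558 ft
h = 1.31 + 2.558 = 3.868 ft

3.87 ft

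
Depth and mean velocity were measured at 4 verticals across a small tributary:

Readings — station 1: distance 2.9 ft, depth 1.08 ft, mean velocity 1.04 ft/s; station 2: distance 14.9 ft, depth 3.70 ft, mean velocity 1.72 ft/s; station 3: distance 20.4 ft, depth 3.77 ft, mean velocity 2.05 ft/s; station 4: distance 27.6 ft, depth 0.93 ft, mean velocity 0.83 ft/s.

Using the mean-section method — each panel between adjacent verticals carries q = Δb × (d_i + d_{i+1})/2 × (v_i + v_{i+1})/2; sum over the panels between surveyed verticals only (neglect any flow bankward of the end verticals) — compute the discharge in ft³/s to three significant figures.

103 ft³/s

Panel 1-2: Δb = 12 ft, d̄ = (1.08+3.70)/2 = 2.39, v̄ = (1.04+1.72)/2 = 1.38 → q = 12×2.39×1.38 = 39.58 ft³/s
Panel 2-3: Δb = 5.5 ft, d̄ = (3.70+3.77)/2 = 3.735, v̄ = (1.72+2.05)/2 = 1.885 → q = 5.5×3.735×1.885 = 38.72 ft³/s
Panel 3-4: Δb = 7.2 ft, d̄ = (3.77+0.93)/2 = 2.35, v̄ = (2.05+0.83)/2 = 1.44 → q = 7.2×2.35×1.44 = 24.36 ft³/s
Q = Σ q = 102.7 ft³/s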